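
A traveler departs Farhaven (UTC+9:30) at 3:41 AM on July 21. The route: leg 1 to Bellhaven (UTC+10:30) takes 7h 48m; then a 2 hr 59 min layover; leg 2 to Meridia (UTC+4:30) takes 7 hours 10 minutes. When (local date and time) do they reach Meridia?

4:38 PM on Jul 21

Convert departure to UTC: 3:41 AM − 9:30 = 6:11 PM UTC on Jul 20.
Add 7 hours 48 minutes leg 1 → 1:59 AM UTC (Jul 21).
Add 2 hours and 59 minutes layover in Bellhaven → 4:58 AM UTC.
Add 7 hours 10 minutes leg 2 → 12:08 PM UTC.
Meridia is UTC+4:30, so local arrival = 12:08 PM + 4:30 = 4:38 PM on Jul 21.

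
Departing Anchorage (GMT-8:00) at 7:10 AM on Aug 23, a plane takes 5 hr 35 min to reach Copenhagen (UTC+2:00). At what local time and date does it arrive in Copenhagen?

Convert departure to UTC: 7:10 AM + 8:00 = 3:10 PM UTC on Aug 23.
Add 5 hours 35 minutes travel time → 8:45 PM UTC.
Copenhagen is UTC+2:00, so local arrival = 8:45 PM + 2:00 = 10:45 PM on Aug 23.

10:45 PM on Aug 23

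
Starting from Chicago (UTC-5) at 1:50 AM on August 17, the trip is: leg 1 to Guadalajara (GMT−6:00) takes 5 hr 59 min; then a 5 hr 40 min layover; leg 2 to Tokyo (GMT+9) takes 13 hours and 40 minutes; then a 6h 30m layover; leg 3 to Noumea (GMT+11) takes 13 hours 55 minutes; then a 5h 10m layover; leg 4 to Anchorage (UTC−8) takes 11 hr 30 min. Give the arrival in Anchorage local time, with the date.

Convert departure to UTC: 1:50 AM + 5:00 = 6:50 AM UTC on Aug 17.
Add 5 hours 59 minutes leg 1 → 12:49 PM UTC.
Add 5 hours and 40 minutes layover in Guadalajara → 6:29 PM UTC.
Add 13 hours and 40 minutes leg 2 → 8:09 AM UTC (Aug 18).
Add 6 hours and 30 minutes layover in Tokyo → 2:39 PM UTC.
Add 13 hours 55 minutes leg 3 → 4:34 AM UTC (Aug 19).
Add 5 hours and 10 minutes layover in Noumea → 9:44 AM UTC.
Add 11 hours and 30 minutes leg 4 → 9:14 PM UTC.
Anchorage is UTC−8:00, so local arrival = 9:14 PM − 8:00 = 1:14 PM on Aug 19.

1:14 PM on Aug 19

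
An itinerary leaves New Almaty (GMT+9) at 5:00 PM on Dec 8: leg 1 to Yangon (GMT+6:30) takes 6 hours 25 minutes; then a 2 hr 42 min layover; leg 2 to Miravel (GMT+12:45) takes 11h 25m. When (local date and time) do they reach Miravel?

5:17 PM on December 9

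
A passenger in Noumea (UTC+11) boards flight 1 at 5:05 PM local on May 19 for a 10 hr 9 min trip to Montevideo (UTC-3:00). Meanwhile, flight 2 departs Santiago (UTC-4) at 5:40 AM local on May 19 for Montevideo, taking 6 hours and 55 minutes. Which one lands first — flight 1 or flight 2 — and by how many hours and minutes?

Flight 1 in UTC: 5:05 PM − 11:00 = 6:05 AM on May 19.
+10 hours 9 minutes → arrive 4:14 PM UTC on May 19.
Flight 2 in UTC: 5:40 AM + 4:00 = 9:40 AM on May 19.
+6 hours and 55 minutes → arrive 4:35 PM UTC on May 19.
Flight 1 lands earlier by 21 minutes.

the first, by 21 minutes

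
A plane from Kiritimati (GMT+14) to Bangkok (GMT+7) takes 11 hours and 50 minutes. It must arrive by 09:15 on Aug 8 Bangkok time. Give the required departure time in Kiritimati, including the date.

04:25 on August 8

Target arrival in UTC: 09:15 − 7:00 = 02:15 on Aug 8.
Subtract 11 hours and 50 minutes → departure 14:25 UTC on Aug 7.
Kiritimati is UTC+14:00: 14:25 + 14:00 = 04:25 on Aug 8.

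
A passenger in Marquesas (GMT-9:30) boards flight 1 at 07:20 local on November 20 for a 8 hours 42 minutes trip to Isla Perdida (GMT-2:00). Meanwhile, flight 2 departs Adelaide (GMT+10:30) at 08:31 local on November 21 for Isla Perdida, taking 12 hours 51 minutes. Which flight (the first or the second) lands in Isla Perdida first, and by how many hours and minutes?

Flight 1 in UTC: 07:20 + 9:30 = 16:50 on Nov 20.
+8 hours 42 minutes → arrive 01:32 UTC on Nov 21.
Flight 2 in UTC: 08:31 − 10:30 = 22:01 on Nov 20.
+12 hours and 51 minutes → arrive 10:52 UTC on Nov 21.
Flight 1 lands earlier by 9 hours 20 minutes.

the first, by 9 hours 20 minutes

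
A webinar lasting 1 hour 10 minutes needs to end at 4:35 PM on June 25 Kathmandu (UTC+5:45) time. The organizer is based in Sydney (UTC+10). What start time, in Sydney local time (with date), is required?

7:40 PM on June 25

Target end time in UTC: 4:35 PM − 5:45 = 10:50 AM on Jun 25.
Subtract 1 hour and 10 minutes → start 9:40 AM UTC on Jun 25.
Sydney is UTC+10:00: 9:40 AM + 10:00 = 7:40 PM on Jun 25.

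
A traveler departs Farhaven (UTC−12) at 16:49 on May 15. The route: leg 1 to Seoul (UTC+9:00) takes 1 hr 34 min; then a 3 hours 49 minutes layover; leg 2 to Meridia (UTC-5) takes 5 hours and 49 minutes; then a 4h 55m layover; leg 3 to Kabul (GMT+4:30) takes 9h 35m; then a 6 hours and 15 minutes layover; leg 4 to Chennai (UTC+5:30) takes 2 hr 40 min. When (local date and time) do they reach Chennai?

20:56 on May 17

Convert departure to UTC: 16:49 + 12:00 = 04:49 UTC on May 16.
Add 1 hour and 34 minutes leg 1 → 06:23 UTC.
Add 3 hours and 49 minutes layover in Seoul → 10:12 UTC.
Add 5 hours and 49 minutes leg 2 → 16:01 UTC.
Add 4 hours and 55 minutes layover in Meridia → 20:56 UTC.
Add 9 hours 35 minutes leg 3 → 06:31 UTC (May 17).
Add 6 hours and 15 minutes layover in Kabul → 12:46 UTC.
Add 2 hours and 40 minutes leg 4 → 15:26 UTC.
Chennai is UTC+5:30, so local arrival = 15:26 + 5:30 = 20:56 on May 17.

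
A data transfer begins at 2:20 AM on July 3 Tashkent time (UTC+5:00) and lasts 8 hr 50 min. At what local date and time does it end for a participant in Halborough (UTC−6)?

Convert start to UTC: 2:20 AM − 5:00 = 9:20 PM UTC on Jul 2.
Add 8 hours and 50 minutes duration → 6:10 AM UTC (Jul 3).
Halborough is UTC−6:00, so local end time = 6:10 AM − 6:00 = 12:10 AM on Jul 3.

12:10 AM on Jul 3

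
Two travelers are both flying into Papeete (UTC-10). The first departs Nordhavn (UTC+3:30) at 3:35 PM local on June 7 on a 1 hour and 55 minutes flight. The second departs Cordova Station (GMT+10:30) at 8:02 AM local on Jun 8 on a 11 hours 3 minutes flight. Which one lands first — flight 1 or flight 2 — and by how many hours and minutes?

the first, by 18 hours 35 minutes

Flight 1 in UTC: 3:35 PM − 3:30 = 12:05 PM on Jun 7.
+1 hour and 55 minutes → arrive 2:00 PM UTC on Jun 7.
Flight 2 in UTC: 8:02 AM − 10:30 = 9:32 PM on Jun 7.
+11 hours and 3 minutes → arrive 8:35 AM UTC on Jun 8.
Flight 1 lands earlier by 18 hours 35 minutes.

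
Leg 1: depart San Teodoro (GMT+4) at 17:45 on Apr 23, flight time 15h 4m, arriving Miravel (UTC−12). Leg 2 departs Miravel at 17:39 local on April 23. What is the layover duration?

50 minutes

Convert departure to UTC: 17:45 − 4:00 = 13:45 UTC on Apr 23.
Add 15 hours 4 minutes flight time → 04:49 UTC (Apr 24).
Miravel is UTC−12:00, so local arrival = 04:49 − 12:00 = 16:49 on Apr 23.
Layover = 17:39 − 16:49 = 50 minutes.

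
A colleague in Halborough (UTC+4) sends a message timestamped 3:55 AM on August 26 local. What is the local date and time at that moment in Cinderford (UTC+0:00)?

In UTC: 3:55 AM − 4:00 = 11:55 PM on Aug 25.
Cinderford is UTC+0, so it is 11:55 PM on Aug 25.

11:55 PM on Aug 25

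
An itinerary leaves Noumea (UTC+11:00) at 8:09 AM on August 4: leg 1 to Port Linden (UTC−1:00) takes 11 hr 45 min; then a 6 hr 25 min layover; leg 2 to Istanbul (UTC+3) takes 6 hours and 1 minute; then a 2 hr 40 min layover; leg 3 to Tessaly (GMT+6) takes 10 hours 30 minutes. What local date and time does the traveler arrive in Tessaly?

4:30 PM on Aug 5

Convert departure to UTC: 8:09 AM − 11:00 = 9:09 PM UTC on Aug 3.
Add 11 hours 45 minutes leg 1 → 8:54 AM UTC (Aug 4).
Add 6 hours 25 minutes layover in Port Linden → 3:19 PM UTC.
Add 6 hours and 1 minute leg 2 → 9:20 PM UTC.
Add 2 hours and 40 minutes layover in Istanbul → 12:00 AM UTC (Aug 5).
Add 10 hours and 30 minutes leg 3 → 10:30 AM UTC.
Tessaly is UTC+6:00, so local arrival = 10:30 AM + 6:00 = 4:30 PM on Aug 5.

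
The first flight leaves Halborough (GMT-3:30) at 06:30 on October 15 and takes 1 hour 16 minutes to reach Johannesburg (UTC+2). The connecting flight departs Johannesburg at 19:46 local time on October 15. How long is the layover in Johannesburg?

6 hours 30 minutes

Convert departure to UTC: 06:30 + 3:30 = 10:00 UTC on Oct 15.
Add 1 hour 16 minutes flight time → 11:16 UTC.
Johannesburg is UTC+2:00, so local arrival = 11:16 + 2:00 = 13:16 on Oct 15.
Layover = 19:46 − 13:16 = 6 hours 30 minutes.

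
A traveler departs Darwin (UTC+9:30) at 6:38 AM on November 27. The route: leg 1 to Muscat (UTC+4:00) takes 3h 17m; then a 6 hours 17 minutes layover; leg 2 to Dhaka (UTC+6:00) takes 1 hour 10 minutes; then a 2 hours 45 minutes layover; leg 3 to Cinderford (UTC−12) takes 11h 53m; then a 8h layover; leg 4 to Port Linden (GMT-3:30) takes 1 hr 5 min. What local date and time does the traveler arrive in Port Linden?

4:05 AM on November 28

Convert departure to UTC: 6:38 AM − 9:30 = 9:08 PM UTC on Nov 26.
Add 3 hours 17 minutes leg 1 → 12:25 AM UTC (Nov 27).
Add 6 hours and 17 minutes layover in Muscat → 6:42 AM UTC.
Add 1 hour and 10 minutes leg 2 → 7:52 AM UTC.
Add 2 hours and 45 minutes layover in Dhaka → 10:37 AM UTC.
Add 11 hours 53 minutes leg 3 → 10:30 PM UTC.
Add 8 hours layover in Cinderford → 6:30 AM UTC (Nov 28).
Add 1 hour 5 minutes leg 4 → 7:35 AM UTC.
Port Linden is UTC−3:30, so local arrival = 7:35 AM − 3:30 = 4:05 AM on Nov 28.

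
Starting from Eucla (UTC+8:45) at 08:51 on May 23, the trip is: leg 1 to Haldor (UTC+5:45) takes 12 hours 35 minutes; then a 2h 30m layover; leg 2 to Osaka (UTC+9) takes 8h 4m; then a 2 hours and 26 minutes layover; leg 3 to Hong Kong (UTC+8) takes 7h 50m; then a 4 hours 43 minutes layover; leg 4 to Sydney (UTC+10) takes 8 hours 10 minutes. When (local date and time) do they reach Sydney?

Convert departure to UTC: 08:51 − 8:45 = 00:06 UTC on May 23.
Add 12 hours 35 minutes leg 1 → 12:41 UTC.
Add 2 hours 30 minutes layover in Haldor → 15:11 UTC.
Add 8 hours 4 minutes leg 2 → 23:15 UTC.
Add 2 hours and 26 minutes layover in Osaka → 01:41 UTC (May 24).
Add 7 hours 50 minutes leg 3 → 09:31 UTC.
Add 4 hours and 43 minutes layover in Hong Kong → 14:14 UTC.
Add 8 hours 10 minutes leg 4 → 22:24 UTC.
Sydney is UTC+10:00, so local arrival = 22:24 + 10:00 = 08:24 on May 25.

08:24 on May 25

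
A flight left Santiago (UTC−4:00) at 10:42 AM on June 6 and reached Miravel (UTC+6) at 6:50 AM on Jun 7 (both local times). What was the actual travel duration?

Departure in UTC: 10:42 AM + 4:00 = 2:42 PM on Jun 6.
Arrival in UTC: 6:50 AM − 6:00 = 12:50 AM on Jun 7.
Elapsed = 12:50 AM − 2:42 PM (+1 day) = 10 hours 8 minutes.

10 hours 8 minutes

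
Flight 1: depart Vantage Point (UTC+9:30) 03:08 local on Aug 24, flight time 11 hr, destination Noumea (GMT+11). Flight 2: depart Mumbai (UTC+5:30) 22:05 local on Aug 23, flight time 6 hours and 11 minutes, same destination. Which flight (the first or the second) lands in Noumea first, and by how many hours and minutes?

the second, by 5 hours 52 minutes

Flight 1 in UTC: 03:08 − 9:30 = 17:38 on Aug 23.
+11 hours → arrive 04:38 UTC on Aug 24.
Flight 2 in UTC: 22:05 − 5:30 = 16:35 on Aug 23.
+6 hours 11 minutes → arrive 22:46 UTC on Aug 23.
Flight 2 lands earlier by 5 hours 52 minutes.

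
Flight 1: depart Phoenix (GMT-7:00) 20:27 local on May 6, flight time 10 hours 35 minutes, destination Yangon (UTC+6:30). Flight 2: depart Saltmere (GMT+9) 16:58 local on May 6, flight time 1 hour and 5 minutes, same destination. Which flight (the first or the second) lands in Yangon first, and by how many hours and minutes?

Flight 1 in UTC: 20:27 + 7:00 = 03:27 on May 7.
+10 hours and 35 minutes → arrive 14:02 UTC on May 7.
Flight 2 in UTC: 16:58 − 9:00 = 07:58 on May 6.
+1 hour and 5 minutes → arrive 09:03 UTC on May 6.
Flight 2 lands earlier by 28 hours 59 minutes.

the second, by 28 hours 59 minutes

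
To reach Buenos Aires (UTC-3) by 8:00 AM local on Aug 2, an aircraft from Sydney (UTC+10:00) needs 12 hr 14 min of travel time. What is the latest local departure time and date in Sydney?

8:46 AM on August 2

Target arrival in UTC: 8:00 AM + 3:00 = 11:00 AM on Aug 2.
Subtract 12 hours 14 minutes → departure 10:46 PM UTC on Aug 1.
Sydney is UTC+10:00: 10:46 PM + 10:00 = 8:46 AM on Aug 2.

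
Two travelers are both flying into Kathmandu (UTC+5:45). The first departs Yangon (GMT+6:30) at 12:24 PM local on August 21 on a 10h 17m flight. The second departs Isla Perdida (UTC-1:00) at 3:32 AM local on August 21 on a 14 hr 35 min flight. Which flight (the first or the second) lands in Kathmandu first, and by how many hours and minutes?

the first, by 2 hours 56 minutes

Flight 1 in UTC: 12:24 PM − 6:30 = 5:54 AM on Aug 21.
+10 hours and 17 minutes → arrive 4:11 PM UTC on Aug 21.
Flight 2 in UTC: 3:32 AM + 1:00 = 4:32 AM on Aug 21.
+14 hours and 35 minutes → arrive 7:07 PM UTC on Aug 21.
Flight 1 lands earlier by 2 hours 56 minutes.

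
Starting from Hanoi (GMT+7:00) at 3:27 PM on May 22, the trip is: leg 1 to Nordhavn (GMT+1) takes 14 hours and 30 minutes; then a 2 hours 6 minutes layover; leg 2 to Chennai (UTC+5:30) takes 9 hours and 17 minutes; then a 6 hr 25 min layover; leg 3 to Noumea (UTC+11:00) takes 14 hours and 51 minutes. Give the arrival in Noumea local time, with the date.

Convert departure to UTC: 3:27 PM − 7:00 = 8:27 AM UTC on May 22.
Add 14 hours and 30 minutes leg 1 → 10:57 PM UTC.
Add 2 hours 6 minutes layover in Nordhavn → 1:03 AM UTC (May 23).
Add 9 hours 17 minutes leg 2 → 10:20 AM UTC.
Add 6 hours and 25 minutes layover in Chennai → 4:45 PM UTC.
Add 14 hours 51 minutes leg 3 → 7:36 AM UTC (May 24).
Noumea is UTC+11:00, so local arrival = 7:36 AM + 11:00 = 6:36 PM on May 24.

6:36 PM on May 24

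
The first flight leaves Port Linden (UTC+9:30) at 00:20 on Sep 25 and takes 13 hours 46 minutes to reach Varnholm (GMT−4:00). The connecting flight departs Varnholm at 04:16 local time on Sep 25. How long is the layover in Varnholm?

3 hours 40 minutes

Convert departure to UTC: 00:20 − 9:30 = 14:50 UTC on Sep 24.
Add 13 hours 46 minutes flight time → 04:36 UTC (Sep 25).
Varnholm is UTC−4:00, so local arrival = 04:36 − 4:00 = 00:36 on Sep 25.
Layover = 04:16 − 00:36 = 3 hours 40 minutes.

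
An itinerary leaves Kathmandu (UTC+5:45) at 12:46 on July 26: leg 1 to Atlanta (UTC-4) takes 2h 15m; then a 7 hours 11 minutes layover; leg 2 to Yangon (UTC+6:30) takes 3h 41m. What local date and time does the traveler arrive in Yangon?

Convert departure to UTC: 12:46 − 5:45 = 07:01 UTC on Jul 26.
Add 2 hours and 15 minutes leg 1 → 09:16 UTC.
Add 7 hours and 11 minutes layover in Atlanta → 16:27 UTC.
Add 3 hours 41 minutes leg 2 → 20:08 UTC.
Yangon is UTC+6:30, so local arrival = 20:08 + 6:30 = 02:38 on Jul 27.

02:38 on July 27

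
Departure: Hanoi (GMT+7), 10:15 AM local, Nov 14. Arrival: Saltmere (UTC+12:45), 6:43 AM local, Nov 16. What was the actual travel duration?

38 hours 43 minutes

Departure in UTC: 10:15 AM − 7:00 = 3:15 AM on Nov 14.
Arrival in UTC: 6:43 AM − 12:45 = 5:58 PM on Nov 15.
Elapsed = 5:58 PM − 3:15 AM (+1 day) = 38 hours 43 minutes.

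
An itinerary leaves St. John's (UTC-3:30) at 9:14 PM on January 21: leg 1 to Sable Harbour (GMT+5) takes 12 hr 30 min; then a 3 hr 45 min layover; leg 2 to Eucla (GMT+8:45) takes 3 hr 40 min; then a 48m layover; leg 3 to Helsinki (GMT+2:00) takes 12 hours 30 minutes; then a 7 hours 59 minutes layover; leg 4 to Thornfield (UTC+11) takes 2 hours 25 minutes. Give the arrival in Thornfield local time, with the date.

Convert departure to UTC: 9:14 PM + 3:30 = 12:44 AM UTC on Jan 22.
Add 12 hours and 30 minutes leg 1 → 1:14 PM UTC.
Add 3 hours and 45 minutes layover in Sable Harbour → 4:59 PM UTC.
Add 3 hours 40 minutes leg 2 → 8:39 PM UTC.
Add 48 minutes layover in Eucla → 9:27 PM UTC.
Add 12 hours and 30 minutes leg 3 → 9:57 AM UTC (Jan 23).
Add 7 hours and 59 minutes layover in Helsinki → 5:56 PM UTC.
Add 2 hours 25 minutes leg 4 → 8:21 PM UTC.
Thornfield is UTC+11:00, so local arrival = 8:21 PM + 11:00 = 7:21 AM on Jan 24.

7:21 AM on January 24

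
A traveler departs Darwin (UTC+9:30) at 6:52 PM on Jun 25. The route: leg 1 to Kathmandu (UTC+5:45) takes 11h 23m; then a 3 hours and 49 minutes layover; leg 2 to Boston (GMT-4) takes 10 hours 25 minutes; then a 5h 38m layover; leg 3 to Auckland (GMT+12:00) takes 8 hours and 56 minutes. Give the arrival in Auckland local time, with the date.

1:33 PM on Jun 27

Convert departure to UTC: 6:52 PM − 9:30 = 9:22 AM UTC on Jun 25.
Add 11 hours and 23 minutes leg 1 → 8:45 PM UTC.
Add 3 hours 49 minutes layover in Kathmandu → 12:34 AM UTC (Jun 26).
Add 10 hours and 25 minutes leg 2 → 10:59 AM UTC.
Add 5 hours 38 minutes layover in Boston → 4:37 PM UTC.
Add 8 hours and 56 minutes leg 3 → 1:33 AM UTC (Jun 27).
Auckland is UTC+12:00, so local arrival = 1:33 AM + 12:00 = 1:33 PM on Jun 27.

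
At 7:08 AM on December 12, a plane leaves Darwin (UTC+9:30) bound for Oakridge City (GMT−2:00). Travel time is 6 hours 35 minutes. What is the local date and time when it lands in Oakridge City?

2:13 AM on Dec 12

Oakridge City is 11:30 behind Darwin.
After 6 hours and 35 minutes it is 1:43 PM in Darwin.
Shift by the zone difference: 1:43 PM − 11:30 = 2:13 AM on Dec 12 in Oakridge City.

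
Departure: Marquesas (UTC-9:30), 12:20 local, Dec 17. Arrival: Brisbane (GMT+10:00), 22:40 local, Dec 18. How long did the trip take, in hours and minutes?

Departure in UTC: 12:20 + 9:30 = 21:50 on Dec 17.
Arrival in UTC: 22:40 − 10:00 = 12:40 on Dec 18.
Elapsed = 12:40 − 21:50 (+1 day) = 14 hours 50 minutes.

14 hours 50 minutes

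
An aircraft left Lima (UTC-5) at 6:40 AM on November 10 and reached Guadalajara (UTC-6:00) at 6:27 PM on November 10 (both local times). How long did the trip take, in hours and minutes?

Departure in UTC: 6:40 AM + 5:00 = 11:40 AM on Nov 10.
Arrival in UTC: 6:27 PM + 6:00 = 12:27 AM on Nov 11.
Elapsed = 12:27 AM − 11:40 AM (+1 day) = 12 hours 47 minutes.

12 hours 47 minutes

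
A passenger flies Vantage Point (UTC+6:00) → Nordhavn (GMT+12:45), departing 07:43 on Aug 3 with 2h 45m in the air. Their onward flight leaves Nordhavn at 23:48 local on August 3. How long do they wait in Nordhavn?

Convert departure to UTC: 07:43 − 6:00 = 01:43 UTC on Aug 3.
Add 2 hours and 45 minutes flight time → 04:28 UTC.
Nordhavn is UTC+12:45, so local arrival = 04:28 + 12:45 = 17:13 on Aug 3.
Layover = 23:48 − 17:13 = 6 hours 35 minutes.

6 hours 35 minutes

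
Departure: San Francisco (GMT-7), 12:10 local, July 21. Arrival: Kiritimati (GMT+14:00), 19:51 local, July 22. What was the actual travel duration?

Kiritimati is 21:00 ahead of San Francisco.
Clock-face elapsed time (ignoring zones) is 31 hours 41 minutes.
Actual elapsed = 31 hours 41 minutes − 21:00 = 10 hours 41 minutes.

10 hours 41 minutes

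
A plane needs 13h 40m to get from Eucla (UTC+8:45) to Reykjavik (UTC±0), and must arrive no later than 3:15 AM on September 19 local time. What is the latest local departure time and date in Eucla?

10:20 PM on Sep 18

Target arrival is already UTC: 3:15 AM on Sep 19.
Subtract 13 hours 40 minutes → departure 1:35 PM UTC on Sep 18.
Eucla is UTC+8:45: 1:35 PM + 8:45 = 10:20 PM on Sep 18.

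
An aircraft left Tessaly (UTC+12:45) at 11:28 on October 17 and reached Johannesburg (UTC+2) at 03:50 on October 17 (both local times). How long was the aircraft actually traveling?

3 hours 7 minutes

Departure in UTC: 11:28 − 12:45 = 22:43 on Oct 16.
Arrival in UTC: 03:50 − 2:00 = 01:50 on Oct 17.
Elapsed = 01:50 − 22:43 (+1 day) = 3 hours 7 minutes.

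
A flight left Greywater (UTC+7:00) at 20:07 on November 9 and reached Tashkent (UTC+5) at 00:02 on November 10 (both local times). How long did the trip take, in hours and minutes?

5 hours 55 minutes

Departure in UTC: 20:07 − 7:00 = 13:07 on Nov 9.
Arrival in UTC: 00:02 − 5:00 = 19:02 on Nov 9.
Elapsed = 19:02 − 13:07 = 5 hours 55 minutes.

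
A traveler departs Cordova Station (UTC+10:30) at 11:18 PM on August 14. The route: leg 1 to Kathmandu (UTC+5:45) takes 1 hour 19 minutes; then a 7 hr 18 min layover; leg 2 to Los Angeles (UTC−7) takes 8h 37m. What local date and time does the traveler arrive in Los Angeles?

11:02 PM on August 14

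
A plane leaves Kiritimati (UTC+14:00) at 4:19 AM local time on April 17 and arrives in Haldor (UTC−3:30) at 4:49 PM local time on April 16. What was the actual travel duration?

Departure in UTC: 4:19 AM − 14:00 = 2:19 PM on Apr 16.
Arrival in UTC: 4:49 PM + 3:30 = 8:19 PM on Apr 16.
Elapsed = 8:19 PM − 2:19 PM = 6 hours.

6 hours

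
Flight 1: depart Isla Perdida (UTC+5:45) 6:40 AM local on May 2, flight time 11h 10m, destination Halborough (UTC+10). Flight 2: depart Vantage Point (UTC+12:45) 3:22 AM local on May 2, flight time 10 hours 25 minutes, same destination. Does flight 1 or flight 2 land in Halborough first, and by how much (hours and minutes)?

Flight 1 in UTC: 6:40 AM − 5:45 = 12:55 AM on May 2.
+11 hours and 10 minutes → arrive 12:05 PM UTC on May 2.
Flight 2 in UTC: 3:22 AM − 12:45 = 2:37 PM on May 1.
+10 hours and 25 minutes → arrive 1:02 AM UTC on May 2.
Flight 2 lands earlier by 11 hours 3 minutes.

the second, by 11 hours 3 minutes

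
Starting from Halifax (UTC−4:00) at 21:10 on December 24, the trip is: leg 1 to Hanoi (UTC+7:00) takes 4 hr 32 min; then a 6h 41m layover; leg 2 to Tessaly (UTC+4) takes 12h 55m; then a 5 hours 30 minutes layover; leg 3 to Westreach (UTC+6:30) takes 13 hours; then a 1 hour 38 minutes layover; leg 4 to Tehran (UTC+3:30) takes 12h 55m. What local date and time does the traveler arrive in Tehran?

13:51 on Dec 27

Convert departure to UTC: 21:10 + 4:00 = 01:10 UTC on Dec 25.
Add 4 hours 32 minutes leg 1 → 05:42 UTC.
Add 6 hours and 41 minutes layover in Hanoi → 12:23 UTC.
Add 12 hours 55 minutes leg 2 → 01:18 UTC (Dec 26).
Add 5 hours and 30 minutes layover in Tessaly → 06:48 UTC.
Add 13 hours leg 3 → 19:48 UTC.
Add 1 hour and 38 minutes layover in Westreach → 21:26 UTC.
Add 12 hours 55 minutes leg 4 → 10:21 UTC (Dec 27).
Tehran is UTC+3:30, so local arrival = 10:21 + 3:30 = 13:51 on Dec 27.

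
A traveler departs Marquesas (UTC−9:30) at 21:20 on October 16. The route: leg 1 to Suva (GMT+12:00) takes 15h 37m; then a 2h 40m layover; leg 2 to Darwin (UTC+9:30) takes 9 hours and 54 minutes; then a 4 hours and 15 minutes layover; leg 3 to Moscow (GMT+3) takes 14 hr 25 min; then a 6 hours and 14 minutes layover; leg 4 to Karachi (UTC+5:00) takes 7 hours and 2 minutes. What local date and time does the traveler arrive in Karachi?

Convert departure to UTC: 21:20 + 9:30 = 06:50 UTC on Oct 17.
Add 15 hours and 37 minutes leg 1 → 22:27 UTC.
Add 2 hours and 40 minutes layover in Suva → 01:07 UTC (Oct 18).
Add 9 hours and 54 minutes leg 2 → 11:01 UTC.
Add 4 hours 15 minutes layover in Darwin → 15:16 UTC.
Add 14 hours and 25 minutes leg 3 → 05:41 UTC (Oct 19).
Add 6 hours and 14 minutes layover in Moscow → 11:55 UTC.
Add 7 hours and 2 minutes leg 4 → 18:57 UTC.
Karachi is UTC+5:00, so local arrival = 18:57 + 5:00 = 23:57 on Oct 19.

23:57 on October 19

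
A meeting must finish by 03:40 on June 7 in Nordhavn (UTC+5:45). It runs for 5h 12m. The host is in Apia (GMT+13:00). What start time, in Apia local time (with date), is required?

Target end time in UTC: 03:40 − 5:45 = 21:55 on Jun 6.
Subtract 5 hours and 12 minutes → start 16:43 UTC on Jun 6.
Apia is UTC+13:00: 16:43 + 13:00 = 05:43 on Jun 7.

05:43 on June 7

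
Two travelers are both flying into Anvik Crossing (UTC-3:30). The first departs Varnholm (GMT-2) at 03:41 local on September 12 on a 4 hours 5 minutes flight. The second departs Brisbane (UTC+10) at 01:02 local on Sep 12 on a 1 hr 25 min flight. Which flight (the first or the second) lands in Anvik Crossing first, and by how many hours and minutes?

the second, by 17 hours 19 minutes

Flight 1 in UTC: 03:41 + 2:00 = 05:41 on Sep 12.
+4 hours and 5 minutes → arrive 09:46 UTC on Sep 12.
Flight 2 in UTC: 01:02 − 10:00 = 15:02 on Sep 11.
+1 hour and 25 minutes → arrive 16:27 UTC on Sep 11.
Flight 2 lands earlier by 17 hours 19 minutes.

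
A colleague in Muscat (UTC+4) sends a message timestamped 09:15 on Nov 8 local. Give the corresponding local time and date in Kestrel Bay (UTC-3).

02:15 on Nov 8

In UTC: 09:15 − 4:00 = 05:15 on Nov 8.
Kestrel Bay is UTC−3:00: 05:15 − 3:00 = 02:15 on Nov 8.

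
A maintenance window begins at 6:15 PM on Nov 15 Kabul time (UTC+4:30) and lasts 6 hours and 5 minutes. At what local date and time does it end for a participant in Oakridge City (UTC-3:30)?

Convert start to UTC: 6:15 PM − 4:30 = 1:45 PM UTC on Nov 15.
Add 6 hours and 5 minutes duration → 7:50 PM UTC.
Oakridge City is UTC−3:30, so local end time = 7:50 PM − 3:30 = 4:20 PM on Nov 15.

4:20 PM on November 15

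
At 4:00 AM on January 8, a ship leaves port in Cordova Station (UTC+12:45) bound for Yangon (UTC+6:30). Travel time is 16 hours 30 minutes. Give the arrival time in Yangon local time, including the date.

2:15 PM on Jan 8

Convert departure to UTC: 4:00 AM − 12:45 = 3:15 PM UTC on Jan 7.
Add 16 hours and 30 minutes travel time → 7:45 AM UTC (Jan 8).
Yangon is UTC+6:30, so local arrival = 7:45 AM + 6:30 = 2:15 PM on Jan 8.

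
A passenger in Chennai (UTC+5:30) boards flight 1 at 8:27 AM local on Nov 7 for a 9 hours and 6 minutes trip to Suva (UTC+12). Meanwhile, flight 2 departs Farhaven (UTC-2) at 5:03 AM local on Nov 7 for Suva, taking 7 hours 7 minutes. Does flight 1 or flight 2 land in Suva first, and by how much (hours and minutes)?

the first, by 2 hours 7 minutes

Flight 1 in UTC: 8:27 AM − 5:30 = 2:57 AM on Nov 7.
+9 hours 6 minutes → arrive 12:03 PM UTC on Nov 7.
Flight 2 in UTC: 5:03 AM + 2:00 = 7:03 AM on Nov 7.
+7 hours 7 minutes → arrive 2:10 PM UTC on Nov 7.
Flight 1 lands earlier by 2 hours 7 minutes.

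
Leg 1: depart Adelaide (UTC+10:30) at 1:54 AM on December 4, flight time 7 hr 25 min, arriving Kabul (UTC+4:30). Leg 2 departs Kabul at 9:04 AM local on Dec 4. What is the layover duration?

Convert departure to UTC: 1:54 AM − 10:30 = 3:24 PM UTC on Dec 3.
Add 7 hours 25 minutes flight time → 10:49 PM UTC.
Kabul is UTC+4:30, so local arrival = 10:49 PM + 4:30 = 3:19 AM on Dec 4.
Layover = 9:04 AM − 3:19 AM = 5 hours 45 minutes.

5 hours 45 minutes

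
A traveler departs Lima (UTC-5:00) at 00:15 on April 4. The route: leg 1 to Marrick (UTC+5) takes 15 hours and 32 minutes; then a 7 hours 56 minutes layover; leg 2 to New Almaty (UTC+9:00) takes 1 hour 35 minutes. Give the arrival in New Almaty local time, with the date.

Convert departure to UTC: 00:15 + 5:00 = 05:15 UTC on Apr 4.
Add 15 hours and 32 minutes leg 1 → 20:47 UTC.
Add 7 hours and 56 minutes layover in Marrick → 04:43 UTC (Apr 5).
Add 1 hour and 35 minutes leg 2 → 06:18 UTC.
New Almaty is UTC+9:00, so local arrival = 06:18 + 9:00 = 15:18 on Apr 5.

15:18 on April 5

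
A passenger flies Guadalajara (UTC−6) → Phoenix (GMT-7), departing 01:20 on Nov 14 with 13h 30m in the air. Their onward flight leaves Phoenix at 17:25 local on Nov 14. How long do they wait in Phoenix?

3 hours 35 minutes

Convert departure to UTC: 01:20 + 6:00 = 07:20 UTC on Nov 14.
Add 13 hours and 30 minutes flight time → 20:50 UTC.
Phoenix is UTC−7:00, so local arrival = 20:50 − 7:00 = 13:50 on Nov 14.
Layover = 17:25 − 13:50 = 3 hours 35 minutes.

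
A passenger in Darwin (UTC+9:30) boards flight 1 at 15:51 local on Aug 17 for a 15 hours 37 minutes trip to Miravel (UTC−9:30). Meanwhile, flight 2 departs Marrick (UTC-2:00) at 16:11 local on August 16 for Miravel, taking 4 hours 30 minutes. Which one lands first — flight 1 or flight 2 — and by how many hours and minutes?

the second, by 23 hours 17 minutes

Flight 1 in UTC: 15:51 − 9:30 = 06:21 on Aug 17.
+15 hours and 37 minutes → arrive 21:58 UTC on Aug 17.
Flight 2 in UTC: 16:11 + 2:00 = 18:11 on Aug 16.
+4 hours 30 minutes → arrive 22:41 UTC on Aug 16.
Flight 2 lands earlier by 23 hours 17 minutes.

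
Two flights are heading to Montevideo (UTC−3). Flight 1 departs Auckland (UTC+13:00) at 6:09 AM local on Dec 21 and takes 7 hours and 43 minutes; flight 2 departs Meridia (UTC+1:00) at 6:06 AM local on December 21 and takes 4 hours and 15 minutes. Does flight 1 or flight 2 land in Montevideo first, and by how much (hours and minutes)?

Flight 1 in UTC: 6:09 AM − 13:00 = 5:09 PM on Dec 20.
+7 hours 43 minutes → arrive 12:52 AM UTC on Dec 21.
Flight 2 in UTC: 6:06 AM − 1:00 = 5:06 AM on Dec 21.
+4 hours and 15 minutes → arrive 9:21 AM UTC on Dec 21.
Flight 1 lands earlier by 8 hours 29 minutes.

the first, by 8 hours 29 minutes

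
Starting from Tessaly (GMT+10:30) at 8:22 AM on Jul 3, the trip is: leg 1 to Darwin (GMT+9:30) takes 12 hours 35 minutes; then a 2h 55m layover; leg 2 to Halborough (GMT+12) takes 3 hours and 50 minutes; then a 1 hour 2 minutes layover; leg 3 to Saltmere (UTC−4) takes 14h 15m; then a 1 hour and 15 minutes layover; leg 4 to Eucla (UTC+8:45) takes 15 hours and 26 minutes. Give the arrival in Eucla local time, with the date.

9:55 AM on Jul 5

Convert departure to UTC: 8:22 AM − 10:30 = 9:52 PM UTC on Jul 2.
Add 12 hours 35 minutes leg 1 → 10:27 AM UTC (Jul 3).
Add 2 hours and 55 minutes layover in Darwin → 1:22 PM UTC.
Add 3 hours 50 minutes leg 2 → 5:12 PM UTC.
Add 1 hour 2 minutes layover in Halborough → 6:14 PM UTC.
Add 14 hours 15 minutes leg 3 → 8:29 AM UTC (Jul 4).
Add 1 hour 15 minutes layover in Saltmere → 9:44 AM UTC.
Add 15 hours and 26 minutes leg 4 → 1:10 AM UTC (Jul 5).
Eucla is UTC+8:45, so local arrival = 1:10 AM + 8:45 = 9:55 AM on Jul 5.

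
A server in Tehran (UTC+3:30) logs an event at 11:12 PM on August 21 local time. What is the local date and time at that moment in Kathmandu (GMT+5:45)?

1:27 AM on Aug 22

Kathmandu is 2:15 ahead of Tehran.
Shift by the zone difference: 11:12 PM + 2:15 = 1:27 AM on Aug 22 in Kathmandu.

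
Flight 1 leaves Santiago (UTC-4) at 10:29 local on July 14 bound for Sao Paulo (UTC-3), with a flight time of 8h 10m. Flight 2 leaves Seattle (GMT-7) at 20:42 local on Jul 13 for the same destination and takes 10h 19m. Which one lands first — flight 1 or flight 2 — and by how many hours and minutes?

Flight 1 in UTC: 10:29 + 4:00 = 14:29 on Jul 14.
+8 hours and 10 minutes → arrive 22:39 UTC on Jul 14.
Flight 2 in UTC: 20:42 + 7:00 = 03:42 on Jul 14.
+10 hours 19 minutes → arrive 14:01 UTC on Jul 14.
Flight 2 lands earlier by 8 hours 38 minutes.

the second, by 8 hours 38 minutes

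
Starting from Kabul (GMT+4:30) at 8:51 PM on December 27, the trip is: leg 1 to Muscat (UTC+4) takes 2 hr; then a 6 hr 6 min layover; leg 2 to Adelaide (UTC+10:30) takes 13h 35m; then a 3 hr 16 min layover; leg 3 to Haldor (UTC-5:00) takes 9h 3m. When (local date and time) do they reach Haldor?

9:21 PM on December 28

Convert departure to UTC: 8:51 PM − 4:30 = 4:21 PM UTC on Dec 27.
Add 2 hours leg 1 → 6:21 PM UTC.
Add 6 hours 6 minutes layover in Muscat → 12:27 AM UTC (Dec 28).
Add 13 hours and 35 minutes leg 2 → 2:02 PM UTC.
Add 3 hours 16 minutes layover in Adelaide → 5:18 PM UTC.
Add 9 hours and 3 minutes leg 3 → 2:21 AM UTC (Dec 29).
Haldor is UTC−5:00, so local arrival = 2:21 AM − 5:00 = 9:21 PM on Dec 28.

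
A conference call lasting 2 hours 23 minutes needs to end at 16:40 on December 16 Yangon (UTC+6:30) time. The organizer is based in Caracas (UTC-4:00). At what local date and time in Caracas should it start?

03:47 on December 16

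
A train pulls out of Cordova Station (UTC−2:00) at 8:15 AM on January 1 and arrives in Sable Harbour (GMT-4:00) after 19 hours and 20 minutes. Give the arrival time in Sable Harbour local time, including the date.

Sable Harbour is 2:00 behind Cordova Station.
After 19 hours and 20 minutes it is 3:35 AM (Jan 2) in Cordova Station.
Shift by the zone difference: 3:35 AM − 2:00 = 1:35 AM on Jan 2 in Sable Harbour.

1:35 AM on Jan 2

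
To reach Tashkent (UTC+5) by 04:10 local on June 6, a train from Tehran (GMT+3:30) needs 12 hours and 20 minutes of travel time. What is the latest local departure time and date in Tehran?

Target arrival in UTC: 04:10 − 5:00 = 23:10 on Jun 5.
Subtract 12 hours and 20 minutes → departure 10:50 UTC on Jun 5.
Tehran is UTC+3:30: 10:50 + 3:30 = 14:20 on Jun 5.

14:20 on June 5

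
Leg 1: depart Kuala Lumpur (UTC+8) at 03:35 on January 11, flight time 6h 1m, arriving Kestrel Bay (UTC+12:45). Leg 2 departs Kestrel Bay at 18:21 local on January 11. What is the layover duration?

Convert departure to UTC: 03:35 − 8:00 = 19:35 UTC on Jan 10.
Add 6 hours 1 minute flight time → 01:36 UTC (Jan 11).
Kestrel Bay is UTC+12:45, so local arrival = 01:36 + 12:45 = 14:21 on Jan 11.
Layover = 18:21 − 14:21 = 4 hours.

4 hours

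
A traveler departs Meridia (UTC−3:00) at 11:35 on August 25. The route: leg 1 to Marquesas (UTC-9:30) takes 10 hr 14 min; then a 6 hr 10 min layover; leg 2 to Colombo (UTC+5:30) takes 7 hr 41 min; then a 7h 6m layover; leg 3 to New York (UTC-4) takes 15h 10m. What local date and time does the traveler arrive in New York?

Convert departure to UTC: 11:35 + 3:00 = 14:35 UTC on Aug 25.
Add 10 hours and 14 minutes leg 1 → 00:49 UTC (Aug 26).
Add 6 hours 10 minutes layover in Marquesas → 06:59 UTC.
Add 7 hours and 41 minutes leg 2 → 14:40 UTC.
Add 7 hours and 6 minutes layover in Colombo → 21:46 UTC.
Add 15 hours and 10 minutes leg 3 → 12:56 UTC (Aug 27).
New York is UTC−4:00, so local arrival = 12:56 − 4:00 = 08:56 on Aug 27.

08:56 on August 27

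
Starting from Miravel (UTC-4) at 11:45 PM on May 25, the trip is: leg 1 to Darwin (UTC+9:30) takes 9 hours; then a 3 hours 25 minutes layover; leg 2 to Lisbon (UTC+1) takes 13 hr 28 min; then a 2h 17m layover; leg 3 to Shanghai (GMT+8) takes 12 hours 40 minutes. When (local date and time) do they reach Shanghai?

Convert departure to UTC: 11:45 PM + 4:00 = 3:45 AM UTC on May 26.
Add 9 hours leg 1 → 12:45 PM UTC.
Add 3 hours and 25 minutes layover in Darwin → 4:10 PM UTC.
Add 13 hours 28 minutes leg 2 → 5:38 AM UTC (May 27).
Add 2 hours and 17 minutes layover in Lisbon → 7:55 AM UTC.
Add 12 hours and 40 minutes leg 3 → 8:35 PM UTC.
Shanghai is UTC+8:00, so local arrival = 8:35 PM + 8:00 = 4:35 AM on May 28.

4:35 AM on May 28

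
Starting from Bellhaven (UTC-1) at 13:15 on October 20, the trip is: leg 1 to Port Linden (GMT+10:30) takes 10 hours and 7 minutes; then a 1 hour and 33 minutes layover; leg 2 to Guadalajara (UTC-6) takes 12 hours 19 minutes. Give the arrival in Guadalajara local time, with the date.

08:14 on Oct 21

Convert departure to UTC: 13:15 + 1:00 = 14:15 UTC on Oct 20.
Add 10 hours 7 minutes leg 1 → 00:22 UTC (Oct 21).
Add 1 hour and 33 minutes layover in Port Linden → 01:55 UTC.
Add 12 hours and 19 minutes leg 2 → 14:14 UTC.
Guadalajara is UTC−6:00, so local arrival = 14:14 − 6:00 = 08:14 on Oct 21.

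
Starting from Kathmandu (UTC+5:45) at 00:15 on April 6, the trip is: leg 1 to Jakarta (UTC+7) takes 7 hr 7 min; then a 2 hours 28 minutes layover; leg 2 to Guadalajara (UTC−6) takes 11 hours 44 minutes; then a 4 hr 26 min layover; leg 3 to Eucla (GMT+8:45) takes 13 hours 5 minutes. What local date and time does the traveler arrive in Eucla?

18:05 on Apr 7

Convert departure to UTC: 00:15 − 5:45 = 18:30 UTC on Apr 5.
Add 7 hours and 7 minutes leg 1 → 01:37 UTC (Apr 6).
Add 2 hours and 28 minutes layover in Jakarta → 04:05 UTC.
Add 11 hours 44 minutes leg 2 → 15:49 UTC.
Add 4 hours 26 minutes layover in Guadalajara → 20:15 UTC.
Add 13 hours and 5 minutes leg 3 → 09:20 UTC (Apr 7).
Eucla is UTC+8:45, so local arrival = 09:20 + 8:45 = 18:05 on Apr 7.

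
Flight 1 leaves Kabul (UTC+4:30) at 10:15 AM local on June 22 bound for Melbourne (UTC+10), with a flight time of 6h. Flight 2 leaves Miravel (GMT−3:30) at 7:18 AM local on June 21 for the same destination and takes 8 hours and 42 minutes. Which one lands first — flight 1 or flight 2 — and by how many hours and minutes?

the second, by 16 hours 15 minutes

Flight 1 in UTC: 10:15 AM − 4:30 = 5:45 AM on Jun 22.
+6 hours → arrive 11:45 AM UTC on Jun 22.
Flight 2 in UTC: 7:18 AM + 3:30 = 10:48 AM on Jun 21.
+8 hours and 42 minutes → arrive 7:30 PM UTC on Jun 21.
Flight 2 lands earlier by 16 hours 15 minutes.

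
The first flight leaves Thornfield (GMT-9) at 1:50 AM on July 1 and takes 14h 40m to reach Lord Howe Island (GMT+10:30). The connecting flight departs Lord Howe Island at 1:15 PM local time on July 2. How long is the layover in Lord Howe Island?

1 hour 15 minutes

Convert departure to UTC: 1:50 AM + 9:00 = 10:50 AM UTC on Jul 1.
Add 14 hours 40 minutes flight time → 1:30 AM UTC (Jul 2).
Lord Howe Island is UTC+10:30, so local arrival = 1:30 AM + 10:30 = 12:00 PM on Jul 2.
Layover = 1:15 PM − 12:00 PM = 1 hour 15 minutes.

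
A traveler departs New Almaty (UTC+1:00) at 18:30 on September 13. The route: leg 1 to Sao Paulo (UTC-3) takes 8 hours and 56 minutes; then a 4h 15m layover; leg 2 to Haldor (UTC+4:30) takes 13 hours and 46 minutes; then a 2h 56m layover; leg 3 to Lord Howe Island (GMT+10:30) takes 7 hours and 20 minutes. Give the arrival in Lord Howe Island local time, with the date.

Convert departure to UTC: 18:30 − 1:00 = 17:30 UTC on Sep 13.
Add 8 hours and 56 minutes leg 1 → 02:26 UTC (Sep 14).
Add 4 hours 15 minutes layover in Sao Paulo → 06:41 UTC.
Add 13 hours and 46 minutes leg 2 → 20:27 UTC.
Add 2 hours and 56 minutes layover in Haldor → 23:23 UTC.
Add 7 hours 20 minutes leg 3 → 06:43 UTC (Sep 15).
Lord Howe Island is UTC+10:30, so local arrival = 06:43 + 10:30 = 17:13 on Sep 15.

17:13 on September 15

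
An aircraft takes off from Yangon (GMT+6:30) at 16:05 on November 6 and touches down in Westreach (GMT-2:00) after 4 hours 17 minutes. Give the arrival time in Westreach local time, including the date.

11:52 on November 6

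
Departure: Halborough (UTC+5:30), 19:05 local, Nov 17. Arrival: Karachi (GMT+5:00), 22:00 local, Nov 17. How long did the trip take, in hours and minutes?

Karachi is 0:30 behind Halborough.
Clock-face elapsed time (ignoring zones) is 2 hours 55 minutes.
Actual elapsed = 2 hours 55 minutes + 0:30 = 3 hours 25 minutes.

3 hours 25 minutes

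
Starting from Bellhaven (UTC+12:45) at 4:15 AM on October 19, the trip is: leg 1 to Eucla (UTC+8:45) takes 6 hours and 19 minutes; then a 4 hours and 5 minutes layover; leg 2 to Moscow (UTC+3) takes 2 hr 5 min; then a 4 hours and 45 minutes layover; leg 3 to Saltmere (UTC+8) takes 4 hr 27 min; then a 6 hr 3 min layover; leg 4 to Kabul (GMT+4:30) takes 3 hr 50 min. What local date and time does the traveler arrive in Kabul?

Convert departure to UTC: 4:15 AM − 12:45 = 3:30 PM UTC on Oct 18.
Add 6 hours and 19 minutes leg 1 → 9:49 PM UTC.
Add 4 hours 5 minutes layover in Eucla → 1:54 AM UTC (Oct 19).
Add 2 hours 5 minutes leg 2 → 3:59 AM UTC.
Add 4 hours 45 minutes layover in Moscow → 8:44 AM UTC.
Add 4 hours 27 minutes leg 3 → 1:11 PM UTC.
Add 6 hours 3 minutes layover in Saltmere → 7:14 PM UTC.
Add 3 hours 50 minutes leg 4 → 11:04 PM UTC.
Kabul is UTC+4:30, so local arrival = 11:04 PM + 4:30 = 3:34 AM on Oct 20.

3:34 AM on October 20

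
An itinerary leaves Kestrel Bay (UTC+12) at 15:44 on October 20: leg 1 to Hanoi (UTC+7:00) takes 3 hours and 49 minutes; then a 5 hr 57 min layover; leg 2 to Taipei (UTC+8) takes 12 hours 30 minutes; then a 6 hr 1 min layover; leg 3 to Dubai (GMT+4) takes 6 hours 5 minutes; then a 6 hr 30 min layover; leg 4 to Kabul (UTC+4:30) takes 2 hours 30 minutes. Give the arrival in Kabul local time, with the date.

03:36 on Oct 22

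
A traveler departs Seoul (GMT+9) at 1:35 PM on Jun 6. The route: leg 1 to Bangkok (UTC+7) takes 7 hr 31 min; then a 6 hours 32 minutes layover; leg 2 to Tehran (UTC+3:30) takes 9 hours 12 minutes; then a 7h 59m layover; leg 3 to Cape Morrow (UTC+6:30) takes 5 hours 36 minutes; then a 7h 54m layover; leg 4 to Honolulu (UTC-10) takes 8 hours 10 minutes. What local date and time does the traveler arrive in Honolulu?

11:29 PM on June 7

Convert departure to UTC: 1:35 PM − 9:00 = 4:35 AM UTC on Jun 6.
Add 7 hours 31 minutes leg 1 → 12:06 PM UTC.
Add 6 hours and 32 minutes layover in Bangkok → 6:38 PM UTC.
Add 9 hours and 12 minutes leg 2 → 3:50 AM UTC (Jun 7).
Add 7 hours and 59 minutes layover in Tehran → 11:49 AM UTC.
Add 5 hours 36 minutes leg 3 → 5:25 PM UTC.
Add 7 hours 54 minutes layover in Cape Morrow → 1:19 AM UTC (Jun 8).
Add 8 hours and 10 minutes leg 4 → 9:29 AM UTC.
Honolulu is UTC−10:00, so local arrival = 9:29 AM − 10:00 = 11:29 PM on Jun 7.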